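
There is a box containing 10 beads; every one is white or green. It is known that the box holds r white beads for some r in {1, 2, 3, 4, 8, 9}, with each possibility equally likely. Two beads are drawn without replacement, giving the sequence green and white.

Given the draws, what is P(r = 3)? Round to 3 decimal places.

The likelihood of the observed sequence under each hypothesis: P(data | r = 1) = (9/10)(1/9) = 1/10; P(data | r = 2) = (8/10)(2/9) = 8/45; P(data | r = 3) = (7/10)(3/9) = 7/30; P(data | r = 4) = (6/10)(4/9) = 4/15; P(data | r = 8) = (2/10)(8/9) = 8/45; P(data | r = 9) = (1/10)(9/9) = 1/10.
The prior-weighted likelihoods are 1/6 · 1/10 = 1/60, 1/6 · 8/45 = 4/135, 1/6 · 7/30 = 7/180, 1/6 · 4/15 = 2/45, 1/6 · 8/45 = 4/135, 1/6 · 1/10 = 1/60; summing to 19/108.
So P(r = 3 | data) = (7/180) / (19/108) = 21/95.

0.221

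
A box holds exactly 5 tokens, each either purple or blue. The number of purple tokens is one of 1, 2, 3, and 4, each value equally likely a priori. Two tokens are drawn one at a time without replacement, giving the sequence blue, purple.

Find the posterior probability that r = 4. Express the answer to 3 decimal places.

The likelihood of the observed sequence under each hypothesis: P(data | r = 1) = (4/5)(1/4) = 1/5; P(data | r = 2) = (3/5)(2/4) = 3/10; P(data | r = 3) = (2/5)(3/4) = 3/10; P(data | r = 4) = (1/5)(4/4) = 1/5.
The prior-weighted likelihoods are 1/4 · 1/5 = 1/20, 1/4 · 3/10 = 3/40, 1/4 · 3/10 = 3/40, 1/4 · 1/5 = 1/20; summing to 1/4.
By Bayes' rule, P(r = 4 | data) = (1/20) / (1/4) = 1/5.

0.200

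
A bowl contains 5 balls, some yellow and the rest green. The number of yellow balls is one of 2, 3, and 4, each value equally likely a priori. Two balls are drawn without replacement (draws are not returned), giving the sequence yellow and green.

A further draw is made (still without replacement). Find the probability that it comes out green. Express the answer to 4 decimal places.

The likelihood of the observed sequence under each hypothesis: P(data | r = 2) = (2/5)(3/4) = 3/10; P(data | r = 3) = (3/5)(2/4) = 3/10; P(data | r = 4) = (4/5)(1/4) = 1/5.
The prior-weighted likelihoods are 1/3 · 3/10 = 1/10, 1/3 · 3/10 = 1/10, 1/3 · 1/5 = 1/15; summing to 4/15.
The posterior is then P(r = 2 | data) = 3/8, P(r = 3 | data) = 3/8, P(r = 4 | data) = 1/4.
Averaging over the posterior, P(green next | data) = (2/3)(3/8) + (1/3)(3/8) + (0)(1/4) = 3/8.

0.3750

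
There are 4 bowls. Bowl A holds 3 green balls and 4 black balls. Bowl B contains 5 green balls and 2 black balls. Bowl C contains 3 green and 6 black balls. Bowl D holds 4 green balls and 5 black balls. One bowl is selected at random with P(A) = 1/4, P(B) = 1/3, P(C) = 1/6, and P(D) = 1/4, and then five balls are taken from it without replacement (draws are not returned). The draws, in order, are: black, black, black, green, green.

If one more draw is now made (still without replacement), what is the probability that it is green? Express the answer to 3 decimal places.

0.442

Under each hypothesis, the probability of the observed sequence is: P(data | bowl A) = (4/7)(3/6)(2/5)(3/4)(2/3) = 0.057143; P(data | bowl B) = (2/7)(1/6)(0/5) = 0; P(data | bowl C) = (6/9)(5/8)(4/7)(3/6)(2/5) = 0.047619; P(data | bowl D) = (5/9)(4/8)(3/7)(4/6)(3/5) = 0.047619.
Multiplying each by its prior: 1/4 · 0.057143 = 0.014286, 1/3 · 0 = 0, 1/6 · 0.047619 = 0.0079365, 1/4 · 0.047619 = 0.011905; with total 0.034127.
The posterior is then P(bowl A | data) = 0.4186, P(bowl B | data) = 0, P(bowl C | data) = 0.23256, P(bowl D | data) = 0.34884.
Averaging over the posterior, P(green next | data) = (1/2)(0.4186) + (1/4)(0.23256) + (1/2)(0.34884) = 0.44186.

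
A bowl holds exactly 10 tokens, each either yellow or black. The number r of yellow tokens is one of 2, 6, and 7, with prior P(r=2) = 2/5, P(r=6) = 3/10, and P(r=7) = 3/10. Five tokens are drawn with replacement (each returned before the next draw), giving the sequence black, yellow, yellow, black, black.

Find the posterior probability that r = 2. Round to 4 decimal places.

0.4295

For each hypothesis, P(data | H) works out to: P(data | r = 2) = (8/10)(2/10)(2/10)(8/10)(8/10) = 0.02048; P(data | r = 6) = (4/10)(6/10)(6/10)(4/10)(4/10) = 0.02304; P(data | r = 7) = (3/10)(7/10)(7/10)(3/10)(3/10) = 0.01323.
The prior-weighted likelihoods are 2/5 · 0.02048 = 0.008192, 3/10 · 0.02304 = 0.006912, 3/10 · 0.01323 = 0.003969; these sum to 0.019073.
Therefore the posterior P(r = 2 | data) = (0.008192) / (0.019073) = 0.42951.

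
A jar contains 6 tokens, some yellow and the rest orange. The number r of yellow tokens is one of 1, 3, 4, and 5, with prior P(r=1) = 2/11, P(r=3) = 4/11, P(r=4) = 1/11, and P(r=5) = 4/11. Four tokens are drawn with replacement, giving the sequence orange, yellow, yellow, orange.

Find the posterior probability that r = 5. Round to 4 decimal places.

Under each hypothesis, the probability of the observed sequence is: P(data | r = 1) = (5/6)(1/6)(1/6)(5/6) = 0.01929; P(data | r = 3) = (3/6)(3/6)(3/6)(3/6) = 0.0625; P(data | r = 4) = (2/6)(4/6)(4/6)(2/6) = 0.049383; P(data | r = 5) = (1/6)(5/6)(5/6)(1/6) = 0.01929.
The prior-weighted likelihoods are 2/11 · 0.01929 = 0.0035073, 4/11 · 0.0625 = 0.022727, 1/11 · 0.049383 = 0.0044893, 4/11 · 0.01929 = 0.0070146; summing to 0.037738.
So P(r = 5 | data) = (0.0070146) / (0.037738) = 0.18587.

0.1859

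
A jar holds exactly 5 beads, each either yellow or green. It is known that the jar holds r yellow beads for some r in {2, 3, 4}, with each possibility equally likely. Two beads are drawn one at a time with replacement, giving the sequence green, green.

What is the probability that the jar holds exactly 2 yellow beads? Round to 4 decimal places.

0.6429

For each hypothesis, P(data | H) works out to: P(data | r = 2) = (3/5)(3/5) = 9/25; P(data | r = 3) = (2/5)(2/5) = 4/25; P(data | r = 4) = (1/5)(1/5) = 1/25.
Multiplying each by its prior: 1/3 · 9/25 = 3/25, 1/3 · 4/25 = 4/75, 1/3 · 1/25 = 1/75; summing to 14/75.
Hence P(r = 2 | data) = (3/25) / (14/75) = 9/14.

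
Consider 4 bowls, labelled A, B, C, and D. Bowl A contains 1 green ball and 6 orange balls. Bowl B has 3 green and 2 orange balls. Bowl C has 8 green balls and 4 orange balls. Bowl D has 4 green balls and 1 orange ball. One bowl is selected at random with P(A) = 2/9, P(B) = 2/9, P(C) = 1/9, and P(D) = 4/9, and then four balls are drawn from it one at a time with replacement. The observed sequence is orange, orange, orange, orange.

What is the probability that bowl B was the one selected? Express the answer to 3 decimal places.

0.045

The likelihood of the observed sequence under each hypothesis: P(data | bowl A) = (6/7)(6/7)(6/7)(6/7) = 0.53978; P(data | bowl B) = (2/5)(2/5)(2/5)(2/5) = 0.0256; P(data | bowl C) = (4/12)(4/12)(4/12)(4/12) = 0.012346; P(data | bowl D) = (1/5)(1/5)(1/5)(1/5) = 0.0016.
The prior-weighted likelihoods are 2/9 · 0.53978 = 0.11995, 2/9 · 0.0256 = 0.0056889, 1/9 · 0.012346 = 0.0013717, 4/9 · 0.0016 = 0.00071111; with total 0.12772.
Hence P(bowl B | data) = (0.0056889) / (0.12772) = 0.044541.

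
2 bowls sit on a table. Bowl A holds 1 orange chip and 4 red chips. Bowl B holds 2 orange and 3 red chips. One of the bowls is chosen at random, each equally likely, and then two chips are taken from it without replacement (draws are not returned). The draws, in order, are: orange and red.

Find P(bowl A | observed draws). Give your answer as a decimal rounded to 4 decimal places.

0.4000

For each hypothesis, P(data | H) works out to: P(data | bowl A) = (1/5)(4/4) = 1/5; P(data | bowl B) = (2/5)(3/4) = 3/10.
Multiplying each by its prior: 1/2 · 1/5 = 1/10, 1/2 · 3/10 = 3/20; with total 1/4.
Therefore the posterior P(bowl A | data) = (1/10) / (1/4) = 2/5.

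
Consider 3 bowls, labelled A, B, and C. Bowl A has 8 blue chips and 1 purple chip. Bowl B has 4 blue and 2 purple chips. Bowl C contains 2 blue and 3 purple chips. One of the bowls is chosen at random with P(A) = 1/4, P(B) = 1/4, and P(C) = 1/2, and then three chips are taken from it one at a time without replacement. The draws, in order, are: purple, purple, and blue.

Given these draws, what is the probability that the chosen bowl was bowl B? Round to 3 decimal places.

The likelihood of the observed sequence under each hypothesis: P(data | bowl A) = (1/9)(0/8) = 0; P(data | bowl B) = (2/6)(1/5)(4/4) = 1/15; P(data | bowl C) = (3/5)(2/4)(2/3) = 1/5.
The prior-weighted likelihoods are 1/4 · 0 = 0, 1/4 · 1/15 = 1/60, 1/2 · 1/5 = 1/10; these sum to 7/60.
So P(bowl B | data) = (1/60) / (7/60) = 1/7.

0.143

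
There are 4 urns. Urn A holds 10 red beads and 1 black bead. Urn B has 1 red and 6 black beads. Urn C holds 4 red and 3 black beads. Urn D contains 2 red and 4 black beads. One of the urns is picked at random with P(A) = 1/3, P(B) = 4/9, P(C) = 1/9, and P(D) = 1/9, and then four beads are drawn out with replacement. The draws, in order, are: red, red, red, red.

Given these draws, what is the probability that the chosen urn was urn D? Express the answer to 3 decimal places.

0.006

The likelihood of the observed sequence under each hypothesis: P(data | urn A) = (10/11)(10/11)(10/11)(10/11) = 0.68301; P(data | urn B) = (1/7)(1/7)(1/7)(1/7) = 0.00041649; P(data | urn C) = (4/7)(4/7)(4/7)(4/7) = 0.10662; P(data | urn D) = (2/6)(2/6)(2/6)(2/6) = 0.012346.
The prior-weighted likelihoods are 1/3 · 0.68301 = 0.22767, 4/9 · 0.00041649 = 0.00018511, 1/9 · 0.10662 = 0.011847, 1/9 · 0.012346 = 0.0013717; with total 0.24107.
By Bayes' rule, P(urn D | data) = (0.0013717) / (0.24107) = 0.0056901.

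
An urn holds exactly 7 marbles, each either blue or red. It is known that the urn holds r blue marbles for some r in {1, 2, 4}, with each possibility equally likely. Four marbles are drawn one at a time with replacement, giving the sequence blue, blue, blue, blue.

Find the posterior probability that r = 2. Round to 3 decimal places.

Under each hypothesis, the probability of the observed sequence is: P(data | r = 1) = (1/7)(1/7)(1/7)(1/7) = 0.00041649; P(data | r = 2) = (2/7)(2/7)(2/7)(2/7) = 0.0066639; P(data | r = 4) = (4/7)(4/7)(4/7)(4/7) = 0.10662.
Multiplying each by its prior: 1/3 · 0.00041649 = 0.00013883, 1/3 · 0.0066639 = 0.0022213, 1/3 · 0.10662 = 0.035541; summing to 0.037901.
By Bayes' rule, P(r = 2 | data) = (0.0022213) / (0.037901) = 0.058608.

0.059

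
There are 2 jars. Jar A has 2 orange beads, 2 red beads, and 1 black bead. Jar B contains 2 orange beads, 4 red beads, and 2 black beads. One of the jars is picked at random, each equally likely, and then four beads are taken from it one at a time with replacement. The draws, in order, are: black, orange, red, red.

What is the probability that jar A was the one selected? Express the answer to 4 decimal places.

0.4503

For each hypothesis, P(data | H) works out to: P(data | jar A) = (1/5)(2/5)(2/5)(2/5) = 0.0128; P(data | jar B) = (2/8)(2/8)(4/8)(4/8) = 0.015625.
Weighting by the prior gives 1/2 · 0.0128 = 0.0064, 1/2 · 0.015625 = 0.0078125; these sum to 0.014212.
So P(jar A | data) = (0.0064) / (0.014212) = 0.45031.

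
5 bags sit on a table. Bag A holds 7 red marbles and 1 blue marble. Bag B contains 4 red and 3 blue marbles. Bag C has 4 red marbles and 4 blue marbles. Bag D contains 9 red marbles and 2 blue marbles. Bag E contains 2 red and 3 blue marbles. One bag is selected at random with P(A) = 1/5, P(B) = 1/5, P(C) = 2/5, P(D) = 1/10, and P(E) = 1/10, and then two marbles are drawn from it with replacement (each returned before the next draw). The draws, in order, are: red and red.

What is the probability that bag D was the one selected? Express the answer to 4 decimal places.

Compute the likelihood of the observed sequence for each case: P(data | bag A) = (7/8)(7/8) = 0.76562; P(data | bag B) = (4/7)(4/7) = 0.32653; P(data | bag C) = (4/8)(4/8) = 0.25; P(data | bag D) = (9/11)(9/11) = 0.66942; P(data | bag E) = (2/5)(2/5) = 0.16.
The prior-weighted likelihoods are 1/5 · 0.76562 = 0.15313, 1/5 · 0.32653 = 0.065306, 2/5 · 0.25 = 0.1, 1/10 · 0.66942 = 0.066942, 1/10 · 0.16 = 0.016; these sum to 0.40137.
By Bayes' rule, P(bag D | data) = (0.066942) / (0.40137) = 0.16678.

0.1668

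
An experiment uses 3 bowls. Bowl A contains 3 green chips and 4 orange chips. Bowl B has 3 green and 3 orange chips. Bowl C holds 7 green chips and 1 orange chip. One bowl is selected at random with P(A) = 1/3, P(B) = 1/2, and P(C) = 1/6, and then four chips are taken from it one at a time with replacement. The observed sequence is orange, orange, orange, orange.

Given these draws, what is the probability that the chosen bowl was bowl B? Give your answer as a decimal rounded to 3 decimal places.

Compute the likelihood of the observed sequence for each case: P(data | bowl A) = (4/7)(4/7)(4/7)(4/7) = 0.10662; P(data | bowl B) = (3/6)(3/6)(3/6)(3/6) = 0.0625; P(data | bowl C) = (1/8)(1/8)(1/8)(1/8) = 0.00024414.
Weighting by the prior gives 1/3 · 0.10662 = 0.035541, 1/2 · 0.0625 = 0.03125, 1/6 · 0.00024414 = 4.069e-05; with total 0.066831.
Hence P(bowl B | data) = (0.03125) / (0.066831) = 0.46759.

0.468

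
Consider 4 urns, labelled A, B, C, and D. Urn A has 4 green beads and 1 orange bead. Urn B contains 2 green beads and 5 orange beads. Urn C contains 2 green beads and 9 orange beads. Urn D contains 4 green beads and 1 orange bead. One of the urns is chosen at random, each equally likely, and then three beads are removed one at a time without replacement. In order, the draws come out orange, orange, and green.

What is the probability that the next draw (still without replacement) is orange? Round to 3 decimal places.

Compute the likelihood of the observed sequence for each case: P(data | urn A) = (1/5)(0/4) = 0; P(data | urn B) = (5/7)(4/6)(2/5) = 0.19048; P(data | urn C) = (9/11)(8/10)(2/9) = 0.14545; P(data | urn D) = (1/5)(0/4) = 0.
The prior-weighted likelihoods are 1/4 · 0 = 0, 1/4 · 0.19048 = 0.047619, 1/4 · 0.14545 = 0.036364, 1/4 · 0 = 0; these sum to 0.083983.
Normalising, the posterior is P(urn A | data) = 0, P(urn B | data) = 0.56701, P(urn C | data) = 0.43299, P(urn D | data) = 0.
So P(orange next | data) = Σ P(orange next | H) P(H | data) = (3/4)(0.56701) + (7/8)(0.43299) = 0.80412.

0.804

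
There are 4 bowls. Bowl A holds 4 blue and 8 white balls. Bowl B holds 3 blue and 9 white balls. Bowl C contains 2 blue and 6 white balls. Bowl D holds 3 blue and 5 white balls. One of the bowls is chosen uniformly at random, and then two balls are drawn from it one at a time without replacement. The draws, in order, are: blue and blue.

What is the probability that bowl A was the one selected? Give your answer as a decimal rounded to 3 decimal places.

Compute the likelihood of the observed sequence for each case: P(data | bowl A) = (4/12)(3/11) = 1/11; P(data | bowl B) = (3/12)(2/11) = 1/22; P(data | bowl C) = (2/8)(1/7) = 1/28; P(data | bowl D) = (3/8)(2/7) = 3/28.
Weighting by the prior gives 1/4 · 1/11 = 1/44, 1/4 · 1/22 = 1/88, 1/4 · 1/28 = 1/112, 1/4 · 3/28 = 3/112; these sum to 43/616.
Hence P(bowl A | data) = (1/44) / (43/616) = 14/43.

0.326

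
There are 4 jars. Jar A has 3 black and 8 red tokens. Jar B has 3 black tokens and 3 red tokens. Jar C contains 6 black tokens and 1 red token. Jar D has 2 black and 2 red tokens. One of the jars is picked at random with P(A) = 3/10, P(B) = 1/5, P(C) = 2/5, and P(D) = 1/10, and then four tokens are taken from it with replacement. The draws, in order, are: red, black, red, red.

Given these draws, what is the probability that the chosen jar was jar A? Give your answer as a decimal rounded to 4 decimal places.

0.6144

Compute the likelihood of the observed sequence for each case: P(data | jar A) = (8/11)(3/11)(8/11)(8/11) = 0.10491; P(data | jar B) = (3/6)(3/6)(3/6)(3/6) = 0.0625; P(data | jar C) = (1/7)(6/7)(1/7)(1/7) = 0.002499; P(data | jar D) = (2/4)(2/4)(2/4)(2/4) = 0.0625.
Multiplying each by its prior: 3/10 · 0.10491 = 0.031473, 1/5 · 0.0625 = 0.0125, 2/5 · 0.002499 = 0.00099958, 1/10 · 0.0625 = 0.00625; these sum to 0.051223.
So P(jar A | data) = (0.031473) / (0.051223) = 0.61444.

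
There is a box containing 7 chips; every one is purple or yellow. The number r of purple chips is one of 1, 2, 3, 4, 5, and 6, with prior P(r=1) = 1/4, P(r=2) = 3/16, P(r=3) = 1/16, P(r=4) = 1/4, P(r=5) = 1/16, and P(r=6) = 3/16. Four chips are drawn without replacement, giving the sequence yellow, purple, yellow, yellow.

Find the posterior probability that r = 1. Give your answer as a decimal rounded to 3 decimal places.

0.476

For each hypothesis, P(data | H) works out to: P(data | r = 1) = (6/7)(1/6)(5/5)(4/4) = 1/7; P(data | r = 2) = (5/7)(2/6)(4/5)(3/4) = 1/7; P(data | r = 3) = (4/7)(3/6)(3/5)(2/4) = 3/35; P(data | r = 4) = (3/7)(4/6)(2/5)(1/4) = 1/35; P(data | r = 5) = (2/7)(5/6)(1/5)(0/4) = 0; P(data | r = 6) = (1/7)(6/6)(0/5) = 0.
The prior-weighted likelihoods are 1/4 · 1/7 = 1/28, 3/16 · 1/7 = 3/112, 1/16 · 3/35 = 3/560, 1/4 · 1/35 = 1/140, 1/16 · 0 = 0, 3/16 · 0 = 0; with total 3/40.
Therefore the posterior P(r = 1 | data) = (1/28) / (3/40) = 10/21.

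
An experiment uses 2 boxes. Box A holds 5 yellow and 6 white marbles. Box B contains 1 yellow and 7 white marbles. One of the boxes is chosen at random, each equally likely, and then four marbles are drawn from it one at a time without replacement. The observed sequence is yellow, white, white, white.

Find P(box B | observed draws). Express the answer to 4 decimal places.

0.6226

The likelihood of the observed sequence under each hypothesis: P(data | box A) = (5/11)(6/10)(5/9)(4/8) = 5/66; P(data | box B) = (1/8)(7/7)(6/6)(5/5) = 1/8.
Multiplying each by its prior: 1/2 · 5/66 = 5/132, 1/2 · 1/8 = 1/16; summing to 53/528.
Hence P(box B | data) = (1/16) / (53/528) = 33/53.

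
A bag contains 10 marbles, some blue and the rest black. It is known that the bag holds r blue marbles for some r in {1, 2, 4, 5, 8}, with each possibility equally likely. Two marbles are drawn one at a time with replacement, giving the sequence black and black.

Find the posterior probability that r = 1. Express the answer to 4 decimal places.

Under each hypothesis, the probability of the observed sequence is: P(data | r = 1) = (9/10)(9/10) = 81/100; P(data | r = 2) = (8/10)(8/10) = 16/25; P(data | r = 4) = (6/10)(6/10) = 9/25; P(data | r = 5) = (5/10)(5/10) = 1/4; P(data | r = 8) = (2/10)(2/10) = 1/25.
Multiplying each by its prior: 1/5 · 81/100 = 81/500, 1/5 · 16/25 = 16/125, 1/5 · 9/25 = 9/125, 1/5 · 1/4 = 1/20, 1/5 · 1/25 = 1/125; these sum to 21/50.
By Bayes' rule, P(r = 1 | data) = (81/500) / (21/50) = 27/70.

0.3857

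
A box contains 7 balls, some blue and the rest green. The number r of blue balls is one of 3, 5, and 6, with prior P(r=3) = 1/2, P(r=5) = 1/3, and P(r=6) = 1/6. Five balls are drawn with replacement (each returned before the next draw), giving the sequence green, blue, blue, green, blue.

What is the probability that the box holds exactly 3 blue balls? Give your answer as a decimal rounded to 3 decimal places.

0.516

Under each hypothesis, the probability of the observed sequence is: P(data | r = 3) = (4/7)(3/7)(3/7)(4/7)(3/7) = 0.025704; P(data | r = 5) = (2/7)(5/7)(5/7)(2/7)(5/7) = 0.02975; P(data | r = 6) = (1/7)(6/7)(6/7)(1/7)(6/7) = 0.012852.
Multiplying each by its prior: 1/2 · 0.025704 = 0.012852, 1/3 · 0.02975 = 0.0099165, 1/6 · 0.012852 = 0.002142; with total 0.02491.
By Bayes' rule, P(r = 3 | data) = (0.012852) / (0.02491) = 0.51592.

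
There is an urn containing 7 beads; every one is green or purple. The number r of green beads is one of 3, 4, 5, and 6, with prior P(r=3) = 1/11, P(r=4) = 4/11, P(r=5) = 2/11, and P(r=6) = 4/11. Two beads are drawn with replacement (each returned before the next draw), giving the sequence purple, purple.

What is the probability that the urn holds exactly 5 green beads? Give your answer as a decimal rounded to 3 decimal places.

0.125

The likelihood of the observed sequence under each hypothesis: P(data | r = 3) = (4/7)(4/7) = 16/49; P(data | r = 4) = (3/7)(3/7) = 9/49; P(data | r = 5) = (2/7)(2/7) = 4/49; P(data | r = 6) = (1/7)(1/7) = 1/49.
The prior-weighted likelihoods are 1/11 · 16/49 = 16/539, 4/11 · 9/49 = 36/539, 2/11 · 4/49 = 8/539, 4/11 · 1/49 = 4/539; these sum to 64/539.
Therefore the posterior P(r = 5 | data) = (8/539) / (64/539) = 1/8.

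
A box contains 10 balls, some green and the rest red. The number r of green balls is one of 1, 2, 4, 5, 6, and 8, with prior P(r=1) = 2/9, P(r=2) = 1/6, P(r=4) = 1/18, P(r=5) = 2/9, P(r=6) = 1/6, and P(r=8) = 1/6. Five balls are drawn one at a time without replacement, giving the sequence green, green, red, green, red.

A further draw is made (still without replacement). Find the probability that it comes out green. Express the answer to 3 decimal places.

Compute the likelihood of the observed sequence for each case: P(data | r = 1) = (1/10)(0/9) = 0; P(data | r = 2) = (2/10)(1/9)(8/8)(0/7) = 0; P(data | r = 4) = (4/10)(3/9)(6/8)(2/7)(5/6) = 0.02381; P(data | r = 5) = (5/10)(4/9)(5/8)(3/7)(4/6) = 0.039683; P(data | r = 6) = (6/10)(5/9)(4/8)(4/7)(3/6) = 0.047619; P(data | r = 8) = (8/10)(7/9)(2/8)(6/7)(1/6) = 0.022222.
Weighting by the prior gives 2/9 · 0 = 0, 1/6 · 0 = 0, 1/18 · 0.02381 = 0.0013228, 2/9 · 0.039683 = 0.0088183, 1/6 · 0.047619 = 0.0079365, 1/6 · 0.022222 = 0.0037037; with total 0.021781.
The posterior is then P(r = 1 | data) = 0, P(r = 2 | data) = 0, P(r = 4 | data) = 0.060729, P(r = 5 | data) = 0.40486, P(r = 6 | data) = 0.36437, P(r = 8 | data) = 0.17004.
Averaging over the posterior, P(green next | data) = (1/5)(0.060729) + (2/5)(0.40486) + (3/5)(0.36437) + (1)(0.17004) = 0.56275.

0.563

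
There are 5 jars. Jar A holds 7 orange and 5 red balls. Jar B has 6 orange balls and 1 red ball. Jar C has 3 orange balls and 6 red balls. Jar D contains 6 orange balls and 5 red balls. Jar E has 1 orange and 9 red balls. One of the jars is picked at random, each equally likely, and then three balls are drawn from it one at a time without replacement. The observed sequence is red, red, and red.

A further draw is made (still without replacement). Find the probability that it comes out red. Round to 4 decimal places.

0.7128

Under each hypothesis, the probability of the observed sequence is: P(data | jar A) = (5/12)(4/11)(3/10) = 0.045455; P(data | jar B) = (1/7)(0/6) = 0; P(data | jar C) = (6/9)(5/8)(4/7) = 0.2381; P(data | jar D) = (5/11)(4/10)(3/9) = 0.060606; P(data | jar E) = (9/10)(8/9)(7/8) = 0.7.
The prior-weighted likelihoods are 1/5 · 0.045455 = 0.0090909, 1/5 · 0 = 0, 1/5 · 0.2381 = 0.047619, 1/5 · 0.060606 = 0.012121, 1/5 · 0.7 = 0.14; with total 0.20883.
Dividing through by the total gives posterior P(jar A | data) = 0.043532, P(jar B | data) = 0, P(jar C | data) = 0.22803, P(jar D | data) = 0.058043, P(jar E | data) = 0.6704.
The predictive probability is P(red next | data) = (2/9)(0.043532) + (1/2)(0.22803) + (1/4)(0.058043) + (6/7)(0.6704) = 0.71282.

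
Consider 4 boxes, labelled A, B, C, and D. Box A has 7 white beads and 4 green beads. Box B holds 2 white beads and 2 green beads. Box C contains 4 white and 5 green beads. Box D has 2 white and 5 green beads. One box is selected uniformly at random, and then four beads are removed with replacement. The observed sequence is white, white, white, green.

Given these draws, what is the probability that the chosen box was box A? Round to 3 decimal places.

0.423

Compute the likelihood of the observed sequence for each case: P(data | box A) = (7/11)(7/11)(7/11)(4/11) = 0.093709; P(data | box B) = (2/4)(2/4)(2/4)(2/4) = 0.0625; P(data | box C) = (4/9)(4/9)(4/9)(5/9) = 0.048773; P(data | box D) = (2/7)(2/7)(2/7)(5/7) = 0.01666.
Weighting by the prior gives 1/4 · 0.093709 = 0.023427, 1/4 · 0.0625 = 0.015625, 1/4 · 0.048773 = 0.012193, 1/4 · 0.01666 = 0.0041649; these sum to 0.055411.
So P(box A | data) = (0.023427) / (0.055411) = 0.4228.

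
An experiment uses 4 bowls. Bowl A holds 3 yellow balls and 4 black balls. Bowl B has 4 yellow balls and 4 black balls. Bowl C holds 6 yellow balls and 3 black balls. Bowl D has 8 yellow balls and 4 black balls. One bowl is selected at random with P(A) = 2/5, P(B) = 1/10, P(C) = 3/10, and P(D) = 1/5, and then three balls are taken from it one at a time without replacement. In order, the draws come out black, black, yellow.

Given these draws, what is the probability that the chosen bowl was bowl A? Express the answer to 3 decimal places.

0.577

Under each hypothesis, the probability of the observed sequence is: P(data | bowl A) = (4/7)(3/6)(3/5) = 0.17143; P(data | bowl B) = (4/8)(3/7)(4/6) = 0.14286; P(data | bowl C) = (3/9)(2/8)(6/7) = 0.071429; P(data | bowl D) = (4/12)(3/11)(8/10) = 0.072727.
Multiplying each by its prior: 2/5 · 0.17143 = 0.068571, 1/10 · 0.14286 = 0.014286, 3/10 · 0.071429 = 0.021429, 1/5 · 0.072727 = 0.014545; with total 0.11883.
Hence P(bowl A | data) = (0.068571) / (0.11883) = 0.57705.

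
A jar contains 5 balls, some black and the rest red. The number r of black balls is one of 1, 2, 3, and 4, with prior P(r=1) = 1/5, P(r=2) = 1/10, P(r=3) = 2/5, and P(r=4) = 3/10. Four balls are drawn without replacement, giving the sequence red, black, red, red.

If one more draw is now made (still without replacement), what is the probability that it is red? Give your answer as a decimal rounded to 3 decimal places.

For each hypothesis, P(data | H) works out to: P(data | r = 1) = (4/5)(1/4)(3/3)(2/2) = 1/5; P(data | r = 2) = (3/5)(2/4)(2/3)(1/2) = 1/10; P(data | r = 3) = (2/5)(3/4)(1/3)(0/2) = 0; P(data | r = 4) = (1/5)(4/4)(0/3) = 0.
The prior-weighted likelihoods are 1/5 · 1/5 = 1/25, 1/10 · 1/10 = 1/100, 2/5 · 0 = 0, 3/10 · 0 = 0; with total 1/20.
Dividing through by the total gives posterior P(r = 1 | data) = 4/5, P(r = 2 | data) = 1/5, P(r = 3 | data) = 0, P(r = 4 | data) = 0.
So P(red next | data) = Σ P(red next | H) P(H | data) = (1)(4/5) + (0)(1/5) = 4/5.

0.800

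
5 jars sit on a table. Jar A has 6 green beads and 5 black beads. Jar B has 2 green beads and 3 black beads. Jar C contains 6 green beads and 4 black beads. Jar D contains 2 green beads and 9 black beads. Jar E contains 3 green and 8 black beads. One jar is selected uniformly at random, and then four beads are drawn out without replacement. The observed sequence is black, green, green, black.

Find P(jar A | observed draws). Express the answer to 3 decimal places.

0.246

Compute the likelihood of the observed sequence for each case: P(data | jar A) = (5/11)(6/10)(5/9)(4/8) = 0.075758; P(data | jar B) = (3/5)(2/4)(1/3)(2/2) = 0.1; P(data | jar C) = (4/10)(6/9)(5/8)(3/7) = 0.071429; P(data | jar D) = (9/11)(2/10)(1/9)(8/8) = 0.018182; P(data | jar E) = (8/11)(3/10)(2/9)(7/8) = 0.042424.
The prior-weighted likelihoods are 1/5 · 0.075758 = 0.015152, 1/5 · 0.1 = 0.02, 1/5 · 0.071429 = 0.014286, 1/5 · 0.018182 = 0.0036364, 1/5 · 0.042424 = 0.0084848; summing to 0.061558.
By Bayes' rule, P(jar A | data) = (0.015152) / (0.061558) = 0.24613.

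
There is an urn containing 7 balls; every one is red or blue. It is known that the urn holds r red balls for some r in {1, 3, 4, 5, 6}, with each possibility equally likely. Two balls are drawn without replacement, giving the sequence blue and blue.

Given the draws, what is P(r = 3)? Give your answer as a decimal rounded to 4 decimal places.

The likelihood of the observed sequence under each hypothesis: P(data | r = 1) = (6/7)(5/6) = 5/7; P(data | r = 3) = (4/7)(3/6) = 2/7; P(data | r = 4) = (3/7)(2/6) = 1/7; P(data | r = 5) = (2/7)(1/6) = 1/21; P(data | r = 6) = (1/7)(0/6) = 0.
Weighting by the prior gives 1/5 · 5/7 = 1/7, 1/5 · 2/7 = 2/35, 1/5 · 1/7 = 1/35, 1/5 · 1/21 = 1/105, 1/5 · 0 = 0; with total 5/21.
Therefore the posterior P(r = 3 | data) = (2/35) / (5/21) = 6/25.

0.2400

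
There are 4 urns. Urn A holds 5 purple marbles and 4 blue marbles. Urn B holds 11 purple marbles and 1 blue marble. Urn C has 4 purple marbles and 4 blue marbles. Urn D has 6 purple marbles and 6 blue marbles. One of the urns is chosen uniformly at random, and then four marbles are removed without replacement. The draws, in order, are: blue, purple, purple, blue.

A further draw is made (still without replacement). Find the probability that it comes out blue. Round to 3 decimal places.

0.467

For each hypothesis, P(data | H) works out to: P(data | urn A) = (4/9)(5/8)(4/7)(3/6) = 0.079365; P(data | urn B) = (1/12)(11/11)(10/10)(0/9) = 0; P(data | urn C) = (4/8)(4/7)(3/6)(3/5) = 0.085714; P(data | urn D) = (6/12)(6/11)(5/10)(5/9) = 0.075758.
Multiplying each by its prior: 1/4 · 0.079365 = 0.019841, 1/4 · 0 = 0, 1/4 · 0.085714 = 0.021429, 1/4 · 0.075758 = 0.018939; with total 0.060209.
Normalising, the posterior is P(urn A | data) = 0.32954, P(urn B | data) = 0, P(urn C | data) = 0.3559, P(urn D | data) = 0.31456.
Averaging over the posterior, P(blue next | data) = (2/5)(0.32954) + (1/2)(0.3559) + (1/2)(0.31456) = 0.46705.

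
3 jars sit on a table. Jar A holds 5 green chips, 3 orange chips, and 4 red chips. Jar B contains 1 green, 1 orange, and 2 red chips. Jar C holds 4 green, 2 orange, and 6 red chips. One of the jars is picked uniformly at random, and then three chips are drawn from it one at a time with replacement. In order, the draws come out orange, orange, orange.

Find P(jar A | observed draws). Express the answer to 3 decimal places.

0.435

For each hypothesis, P(data | H) works out to: P(data | jar A) = (3/12)(3/12)(3/12) = 0.015625; P(data | jar B) = (1/4)(1/4)(1/4) = 0.015625; P(data | jar C) = (2/12)(2/12)(2/12) = 0.0046296.
The prior-weighted likelihoods are 1/3 · 0.015625 = 0.0052083, 1/3 · 0.015625 = 0.0052083, 1/3 · 0.0046296 = 0.0015432; summing to 0.01196.
So P(jar A | data) = (0.0052083) / (0.01196) = 0.43548.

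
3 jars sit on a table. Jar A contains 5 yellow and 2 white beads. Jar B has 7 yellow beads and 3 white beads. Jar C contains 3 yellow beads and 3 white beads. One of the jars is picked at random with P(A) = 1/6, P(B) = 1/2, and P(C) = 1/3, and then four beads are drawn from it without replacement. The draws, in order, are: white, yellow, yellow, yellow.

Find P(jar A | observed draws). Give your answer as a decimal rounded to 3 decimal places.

0.231

Under each hypothesis, the probability of the observed sequence is: P(data | jar A) = (2/7)(5/6)(4/5)(3/4) = 0.14286; P(data | jar B) = (3/10)(7/9)(6/8)(5/7) = 0.125; P(data | jar C) = (3/6)(3/5)(2/4)(1/3) = 0.05.
The prior-weighted likelihoods are 1/6 · 0.14286 = 0.02381, 1/2 · 0.125 = 0.0625, 1/3 · 0.05 = 0.016667; with total 0.10298.
By Bayes' rule, P(jar A | data) = (0.02381) / (0.10298) = 0.23121.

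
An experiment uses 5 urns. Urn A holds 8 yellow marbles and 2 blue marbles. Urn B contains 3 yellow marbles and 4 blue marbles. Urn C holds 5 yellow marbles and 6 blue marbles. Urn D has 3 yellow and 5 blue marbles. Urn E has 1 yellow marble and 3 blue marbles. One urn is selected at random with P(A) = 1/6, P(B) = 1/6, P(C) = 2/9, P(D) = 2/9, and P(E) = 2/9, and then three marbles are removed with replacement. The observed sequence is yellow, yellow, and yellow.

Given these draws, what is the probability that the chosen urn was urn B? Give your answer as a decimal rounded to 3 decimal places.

0.098

The likelihood of the observed sequence under each hypothesis: P(data | urn A) = (8/10)(8/10)(8/10) = 0.512; P(data | urn B) = (3/7)(3/7)(3/7) = 0.078717; P(data | urn C) = (5/11)(5/11)(5/11) = 0.093914; P(data | urn D) = (3/8)(3/8)(3/8) = 0.052734; P(data | urn E) = (1/4)(1/4)(1/4) = 0.015625.
The prior-weighted likelihoods are 1/6 · 0.512 = 0.085333, 1/6 · 0.078717 = 0.01312, 2/9 · 0.093914 = 0.02087, 2/9 · 0.052734 = 0.011719, 2/9 · 0.015625 = 0.0034722; summing to 0.13451.
So P(urn B | data) = (0.01312) / (0.13451) = 0.097533.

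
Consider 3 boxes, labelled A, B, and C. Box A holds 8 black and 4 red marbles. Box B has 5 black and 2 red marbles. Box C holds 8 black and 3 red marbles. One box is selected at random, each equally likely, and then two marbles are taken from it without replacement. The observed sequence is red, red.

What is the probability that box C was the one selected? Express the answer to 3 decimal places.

0.283

For each hypothesis, P(data | H) works out to: P(data | box A) = (4/12)(3/11) = 0.090909; P(data | box B) = (2/7)(1/6) = 0.047619; P(data | box C) = (3/11)(2/10) = 0.054545.
Multiplying each by its prior: 1/3 · 0.090909 = 0.030303, 1/3 · 0.047619 = 0.015873, 1/3 · 0.054545 = 0.018182; summing to 0.064358.
Therefore the posterior P(box C | data) = (0.018182) / (0.064358) = 0.28251.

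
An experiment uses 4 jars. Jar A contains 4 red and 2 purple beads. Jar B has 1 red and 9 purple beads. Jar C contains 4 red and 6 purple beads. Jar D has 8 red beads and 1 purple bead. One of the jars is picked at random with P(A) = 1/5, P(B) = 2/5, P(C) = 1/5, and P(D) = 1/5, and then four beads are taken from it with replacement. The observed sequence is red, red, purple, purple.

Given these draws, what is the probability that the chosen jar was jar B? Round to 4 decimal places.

0.1219

Under each hypothesis, the probability of the observed sequence is: P(data | jar A) = (4/6)(4/6)(2/6)(2/6) = 0.049383; P(data | jar B) = (1/10)(1/10)(9/10)(9/10) = 0.0081; P(data | jar C) = (4/10)(4/10)(6/10)(6/10) = 0.0576; P(data | jar D) = (8/9)(8/9)(1/9)(1/9) = 0.0097546.
Multiplying each by its prior: 1/5 · 0.049383 = 0.0098765, 2/5 · 0.0081 = 0.00324, 1/5 · 0.0576 = 0.01152, 1/5 · 0.0097546 = 0.0019509; with total 0.026587.
Hence P(jar B | data) = (0.00324) / (0.026587) = 0.12186.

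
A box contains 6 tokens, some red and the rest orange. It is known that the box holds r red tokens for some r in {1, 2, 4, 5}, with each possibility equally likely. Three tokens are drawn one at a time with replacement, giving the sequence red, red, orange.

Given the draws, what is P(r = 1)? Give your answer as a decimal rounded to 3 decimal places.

0.064

The likelihood of the observed sequence under each hypothesis: P(data | r = 1) = (1/6)(1/6)(5/6) = 5/216; P(data | r = 2) = (2/6)(2/6)(4/6) = 2/27; P(data | r = 4) = (4/6)(4/6)(2/6) = 4/27; P(data | r = 5) = (5/6)(5/6)(1/6) = 25/216.
Weighting by the prior gives 1/4 · 5/216 = 5/864, 1/4 · 2/27 = 1/54, 1/4 · 4/27 = 1/27, 1/4 · 25/216 = 25/864; these sum to 13/144.
By Bayes' rule, P(r = 1 | data) = (5/864) / (13/144) = 5/78.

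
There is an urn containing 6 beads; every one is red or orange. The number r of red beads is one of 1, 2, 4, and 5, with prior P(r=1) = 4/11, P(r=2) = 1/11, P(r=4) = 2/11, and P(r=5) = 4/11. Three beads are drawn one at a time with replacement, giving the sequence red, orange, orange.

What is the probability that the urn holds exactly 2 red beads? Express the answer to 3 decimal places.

0.174

The likelihood of the observed sequence under each hypothesis: P(data | r = 1) = (1/6)(5/6)(5/6) = 25/216; P(data | r = 2) = (2/6)(4/6)(4/6) = 4/27; P(data | r = 4) = (4/6)(2/6)(2/6) = 2/27; P(data | r = 5) = (5/6)(1/6)(1/6) = 5/216.
Multiplying each by its prior: 4/11 · 25/216 = 25/594, 1/11 · 4/27 = 4/297, 2/11 · 2/27 = 4/297, 4/11 · 5/216 = 5/594; summing to 23/297.
Hence P(r = 2 | data) = (4/297) / (23/297) = 4/23.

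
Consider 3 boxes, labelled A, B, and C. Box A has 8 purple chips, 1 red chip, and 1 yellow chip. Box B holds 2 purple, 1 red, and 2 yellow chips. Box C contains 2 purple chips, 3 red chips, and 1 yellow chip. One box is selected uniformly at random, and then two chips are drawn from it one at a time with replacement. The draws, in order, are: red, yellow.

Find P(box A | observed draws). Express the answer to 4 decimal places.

Compute the likelihood of the observed sequence for each case: P(data | box A) = (1/10)(1/10) = 1/100; P(data | box B) = (1/5)(2/5) = 2/25; P(data | box C) = (3/6)(1/6) = 1/12.
Multiplying each by its prior: 1/3 · 1/100 = 1/300, 1/3 · 2/25 = 2/75, 1/3 · 1/12 = 1/36; these sum to 13/225.
So P(box A | data) = (1/300) / (13/225) = 3/52.

0.0577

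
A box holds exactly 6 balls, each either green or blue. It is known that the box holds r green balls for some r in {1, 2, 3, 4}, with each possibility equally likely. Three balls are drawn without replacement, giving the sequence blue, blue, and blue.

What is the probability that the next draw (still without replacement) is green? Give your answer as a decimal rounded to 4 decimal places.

For each hypothesis, P(data | H) works out to: P(data | r = 1) = (5/6)(4/5)(3/4) = 1/2; P(data | r = 2) = (4/6)(3/5)(2/4) = 1/5; P(data | r = 3) = (3/6)(2/5)(1/4) = 1/20; P(data | r = 4) = (2/6)(1/5)(0/4) = 0.
Weighting by the prior gives 1/4 · 1/2 = 1/8, 1/4 · 1/5 = 1/20, 1/4 · 1/20 = 1/80, 1/4 · 0 = 0; summing to 3/16.
The posterior is then P(r = 1 | data) = 2/3, P(r = 2 | data) = 4/15, P(r = 3 | data) = 1/15, P(r = 4 | data) = 0.
Averaging over the posterior, P(green next | data) = (1/3)(2/3) + (2/3)(4/15) + (1)(1/15) = 7/15.

0.4667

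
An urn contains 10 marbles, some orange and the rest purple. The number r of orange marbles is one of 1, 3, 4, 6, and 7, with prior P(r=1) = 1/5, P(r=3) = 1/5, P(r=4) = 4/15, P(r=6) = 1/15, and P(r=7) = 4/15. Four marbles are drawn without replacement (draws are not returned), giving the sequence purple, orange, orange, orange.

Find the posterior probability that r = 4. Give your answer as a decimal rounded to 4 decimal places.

Compute the likelihood of the observed sequence for each case: P(data | r = 1) = (9/10)(1/9)(0/8) = 0; P(data | r = 3) = (7/10)(3/9)(2/8)(1/7) = 0.0083333; P(data | r = 4) = (6/10)(4/9)(3/8)(2/7) = 0.028571; P(data | r = 6) = (4/10)(6/9)(5/8)(4/7) = 0.095238; P(data | r = 7) = (3/10)(7/9)(6/8)(5/7) = 0.125.
Multiplying each by its prior: 1/5 · 0 = 0, 1/5 · 0.0083333 = 0.0016667, 4/15 · 0.028571 = 0.007619, 1/15 · 0.095238 = 0.0063492, 4/15 · 0.125 = 0.033333; with total 0.048968.
So P(r = 4 | data) = (0.007619) / (0.048968) = 0.15559.

0.1556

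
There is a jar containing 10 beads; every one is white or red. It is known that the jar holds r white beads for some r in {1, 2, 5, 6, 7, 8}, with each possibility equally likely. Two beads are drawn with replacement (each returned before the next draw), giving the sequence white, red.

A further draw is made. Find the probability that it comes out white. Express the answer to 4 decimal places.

0.5270

Compute the likelihood of the observed sequence for each case: P(data | r = 1) = (1/10)(9/10) = 9/100; P(data | r = 2) = (2/10)(8/10) = 4/25; P(data | r = 5) = (5/10)(5/10) = 1/4; P(data | r = 6) = (6/10)(4/10) = 6/25; P(data | r = 7) = (7/10)(3/10) = 21/100; P(data | r = 8) = (8/10)(2/10) = 4/25.
Multiplying each by its prior: 1/6 · 9/100 = 3/200, 1/6 · 4/25 = 2/75, 1/6 · 1/4 = 1/24, 1/6 · 6/25 = 1/25, 1/6 · 21/100 = 7/200, 1/6 · 4/25 = 2/75; with total 37/200.
The posterior is then P(r = 1 | data) = 3/37, P(r = 2 | data) = 16/111, P(r = 5 | data) = 25/111, P(r = 6 | data) = 8/37, P(r = 7 | data) = 7/37, P(r = 8 | data) = 16/111.
Averaging over the posterior, P(white next | data) = (1/10)(3/37) + (1/5)(16/111) + (1/2)(25/111) + (3/5)(8/37) + (7/10)(7/37) + (4/5)(16/111) = 39/74.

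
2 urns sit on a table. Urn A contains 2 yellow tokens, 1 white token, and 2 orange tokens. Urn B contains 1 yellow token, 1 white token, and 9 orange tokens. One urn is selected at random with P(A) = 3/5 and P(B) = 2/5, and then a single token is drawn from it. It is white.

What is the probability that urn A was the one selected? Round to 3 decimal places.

The likelihood of this draw under each hypothesis: P(data | urn A) = (1/5) = 1/5; P(data | urn B) = (1/11) = 1/11.
Weighting by the prior gives 3/5 · 1/5 = 3/25, 2/5 · 1/11 = 2/55; with total 43/275.
Hence P(urn A | data) = (3/25) / (43/275) = 33/43.

0.767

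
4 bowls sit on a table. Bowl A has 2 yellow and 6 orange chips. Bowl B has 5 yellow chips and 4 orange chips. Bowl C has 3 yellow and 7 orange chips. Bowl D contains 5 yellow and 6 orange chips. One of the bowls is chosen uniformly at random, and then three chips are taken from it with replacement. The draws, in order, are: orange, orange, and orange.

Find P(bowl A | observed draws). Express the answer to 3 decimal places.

For each hypothesis, P(data | H) works out to: P(data | bowl A) = (6/8)(6/8)(6/8) = 0.42188; P(data | bowl B) = (4/9)(4/9)(4/9) = 0.087791; P(data | bowl C) = (7/10)(7/10)(7/10) = 0.343; P(data | bowl D) = (6/11)(6/11)(6/11) = 0.16228.
Multiplying each by its prior: 1/4 · 0.42188 = 0.10547, 1/4 · 0.087791 = 0.021948, 1/4 · 0.343 = 0.08575, 1/4 · 0.16228 = 0.040571; summing to 0.25374.
So P(bowl A | data) = (0.10547) / (0.25374) = 0.41566.

0.416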